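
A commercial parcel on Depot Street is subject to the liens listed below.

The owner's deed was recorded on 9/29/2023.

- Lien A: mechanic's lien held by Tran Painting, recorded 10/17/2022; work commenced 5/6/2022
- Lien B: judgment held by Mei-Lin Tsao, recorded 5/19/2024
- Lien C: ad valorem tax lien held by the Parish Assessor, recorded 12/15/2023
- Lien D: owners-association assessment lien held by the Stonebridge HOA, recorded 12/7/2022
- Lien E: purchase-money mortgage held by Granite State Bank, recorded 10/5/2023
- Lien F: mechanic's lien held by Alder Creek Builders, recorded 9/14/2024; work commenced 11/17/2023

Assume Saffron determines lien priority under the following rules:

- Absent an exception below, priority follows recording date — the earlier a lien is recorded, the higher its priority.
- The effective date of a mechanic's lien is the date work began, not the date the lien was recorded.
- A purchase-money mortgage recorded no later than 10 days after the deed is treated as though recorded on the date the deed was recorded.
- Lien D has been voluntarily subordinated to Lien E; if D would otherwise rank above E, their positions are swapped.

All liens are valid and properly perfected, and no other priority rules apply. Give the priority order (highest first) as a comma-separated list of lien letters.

A, E, D, F, C, B

Adjusting effective dates: A is treated as recorded 5/6/2022, the work-commencement date; E was recorded within the 10-day window, so its effective date is the deed date 9/29/2023; F relates back to 11/17/2023 (work commenced).
Ordering by effective date: A (5/6/2022), D (12/7/2022), E (9/29/2023), F (11/17/2023), C (12/15/2023), B (5/19/2024).
D is senior to E before the subordination, so the two trade places.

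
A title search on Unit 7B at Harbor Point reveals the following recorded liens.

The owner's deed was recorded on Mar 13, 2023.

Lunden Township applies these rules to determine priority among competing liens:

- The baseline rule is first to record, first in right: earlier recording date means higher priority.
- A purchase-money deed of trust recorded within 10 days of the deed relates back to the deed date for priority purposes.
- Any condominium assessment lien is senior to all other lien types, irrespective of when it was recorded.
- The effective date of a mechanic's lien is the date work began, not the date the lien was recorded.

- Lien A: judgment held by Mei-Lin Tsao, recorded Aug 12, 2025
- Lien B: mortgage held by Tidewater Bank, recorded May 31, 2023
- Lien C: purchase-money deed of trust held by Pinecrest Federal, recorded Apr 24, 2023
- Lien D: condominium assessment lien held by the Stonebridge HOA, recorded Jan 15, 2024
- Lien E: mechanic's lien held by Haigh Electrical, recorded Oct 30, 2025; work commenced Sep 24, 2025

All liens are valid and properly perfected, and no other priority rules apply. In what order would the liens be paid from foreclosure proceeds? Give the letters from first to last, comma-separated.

Adjusting effective dates: C missed the 10-day window (42 days after the deed), so its recording date stands; E's effective date is Sep 24, 2025, when work began.
D is a condominium assessment lien and takes priority over every other lien.
Ordering the rest by effective date: C (Apr 24, 2023), B (May 31, 2023), A (Aug 12, 2025), E (Sep 24, 2025).

D, C, B, A, E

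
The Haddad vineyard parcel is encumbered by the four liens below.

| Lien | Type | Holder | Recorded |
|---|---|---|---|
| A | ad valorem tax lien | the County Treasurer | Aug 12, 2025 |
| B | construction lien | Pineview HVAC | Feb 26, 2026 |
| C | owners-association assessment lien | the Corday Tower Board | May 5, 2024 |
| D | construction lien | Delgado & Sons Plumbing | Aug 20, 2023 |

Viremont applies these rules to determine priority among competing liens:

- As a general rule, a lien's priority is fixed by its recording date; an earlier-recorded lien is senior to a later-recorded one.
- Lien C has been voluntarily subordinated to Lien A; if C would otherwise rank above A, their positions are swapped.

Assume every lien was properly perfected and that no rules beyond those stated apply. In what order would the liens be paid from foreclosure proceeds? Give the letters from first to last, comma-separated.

By effective date: D (Aug 20, 2023), C (May 5, 2024), A (Aug 12, 2025), B (Feb 26, 2026).
The subordination applies — C was senior to A — so C and A swap.

D, A, C, B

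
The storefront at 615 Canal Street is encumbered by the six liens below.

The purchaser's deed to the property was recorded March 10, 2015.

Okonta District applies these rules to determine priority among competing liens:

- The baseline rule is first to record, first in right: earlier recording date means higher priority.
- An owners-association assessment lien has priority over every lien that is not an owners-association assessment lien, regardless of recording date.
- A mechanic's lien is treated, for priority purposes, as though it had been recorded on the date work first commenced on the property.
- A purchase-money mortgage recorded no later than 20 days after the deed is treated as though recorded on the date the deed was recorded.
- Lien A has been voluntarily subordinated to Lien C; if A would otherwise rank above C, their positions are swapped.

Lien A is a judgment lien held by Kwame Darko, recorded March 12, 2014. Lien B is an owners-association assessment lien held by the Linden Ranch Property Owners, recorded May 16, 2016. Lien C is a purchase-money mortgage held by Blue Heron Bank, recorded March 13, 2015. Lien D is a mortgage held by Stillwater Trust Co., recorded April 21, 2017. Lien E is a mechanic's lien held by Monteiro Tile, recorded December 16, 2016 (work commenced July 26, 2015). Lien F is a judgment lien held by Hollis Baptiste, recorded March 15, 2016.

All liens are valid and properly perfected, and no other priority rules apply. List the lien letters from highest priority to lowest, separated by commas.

Effective dates: C's effective date is the deed date, March 10, 2015; E's effective date is July 26, 2015, when work began.
As an owners-association assessment lien, B is senior to every other lien.
Remaining liens by effective date: A (March 12, 2014), C (March 10, 2015), E (July 26, 2015), F (March 15, 2016), D (April 21, 2017).
A would otherwise be senior to C, so under the subordination agreement A and C exchange positions.

B, C, A, E, F, D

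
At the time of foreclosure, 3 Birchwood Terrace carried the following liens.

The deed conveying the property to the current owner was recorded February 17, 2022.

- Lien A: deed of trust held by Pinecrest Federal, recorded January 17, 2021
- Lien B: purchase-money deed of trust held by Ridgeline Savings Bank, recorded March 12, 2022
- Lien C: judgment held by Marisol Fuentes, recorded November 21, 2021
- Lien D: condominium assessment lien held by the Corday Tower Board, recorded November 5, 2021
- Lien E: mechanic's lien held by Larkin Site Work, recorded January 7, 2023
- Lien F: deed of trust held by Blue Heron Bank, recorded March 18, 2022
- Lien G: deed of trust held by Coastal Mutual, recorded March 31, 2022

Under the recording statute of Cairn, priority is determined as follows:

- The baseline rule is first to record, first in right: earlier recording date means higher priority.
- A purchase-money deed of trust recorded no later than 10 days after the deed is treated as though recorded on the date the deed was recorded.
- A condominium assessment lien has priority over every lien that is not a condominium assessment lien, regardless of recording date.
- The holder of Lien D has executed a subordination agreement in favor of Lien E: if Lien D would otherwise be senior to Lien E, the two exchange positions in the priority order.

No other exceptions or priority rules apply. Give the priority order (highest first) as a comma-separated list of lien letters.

E, A, C, B, F, G, D

Adjusting effective dates: B was recorded 23 days after the deed, outside the 10-day window, so it keeps its recording date.
D is a condominium assessment lien, so it outranks all other liens regardless of date.
Among the remaining liens, by effective date: A (January 17, 2021), C (November 21, 2021), B (March 12, 2022), F (March 18, 2022), G (March 31, 2022), E (January 7, 2023).
D is senior to E before the subordination, so the two trade places.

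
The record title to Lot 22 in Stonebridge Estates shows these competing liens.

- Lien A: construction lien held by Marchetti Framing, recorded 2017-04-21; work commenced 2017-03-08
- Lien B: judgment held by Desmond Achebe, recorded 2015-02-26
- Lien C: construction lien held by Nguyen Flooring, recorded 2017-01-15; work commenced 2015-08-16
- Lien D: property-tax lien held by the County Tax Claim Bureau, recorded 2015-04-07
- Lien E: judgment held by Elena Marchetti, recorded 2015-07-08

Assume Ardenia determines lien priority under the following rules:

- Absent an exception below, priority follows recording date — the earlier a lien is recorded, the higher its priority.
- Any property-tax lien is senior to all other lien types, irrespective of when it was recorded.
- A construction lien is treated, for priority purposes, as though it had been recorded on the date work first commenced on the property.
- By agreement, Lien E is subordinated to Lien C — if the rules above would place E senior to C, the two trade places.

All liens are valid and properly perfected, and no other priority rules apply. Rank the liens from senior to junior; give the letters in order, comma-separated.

D, B, C, E, A

Effective dates: A's effective date is 2017-03-08, when work began; C's effective date is 2015-08-16, when work began.
D is a property-tax lien, so it outranks all other liens regardless of date.
The other liens, earliest effective date first: B (2015-02-26), E (2015-07-08), C (2015-08-16), A (2017-03-08).
E would otherwise be senior to C, so under the subordination agreement E and C exchange positions.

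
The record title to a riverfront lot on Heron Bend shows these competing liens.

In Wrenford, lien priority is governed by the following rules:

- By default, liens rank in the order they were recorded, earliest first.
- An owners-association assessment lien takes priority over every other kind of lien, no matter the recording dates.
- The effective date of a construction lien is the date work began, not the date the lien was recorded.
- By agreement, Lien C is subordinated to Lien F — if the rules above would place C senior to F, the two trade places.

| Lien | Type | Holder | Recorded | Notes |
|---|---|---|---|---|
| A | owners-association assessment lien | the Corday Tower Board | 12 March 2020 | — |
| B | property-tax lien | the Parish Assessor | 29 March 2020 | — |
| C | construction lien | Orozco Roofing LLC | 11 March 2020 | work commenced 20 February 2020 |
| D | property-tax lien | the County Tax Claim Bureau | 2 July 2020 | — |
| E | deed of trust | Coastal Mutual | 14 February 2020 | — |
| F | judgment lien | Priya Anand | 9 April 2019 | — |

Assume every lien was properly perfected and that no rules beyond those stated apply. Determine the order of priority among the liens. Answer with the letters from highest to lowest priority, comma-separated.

Effective dates after the stated exceptions: C relates back to 20 February 2020 (work commenced).
A is an owners-association assessment lien and takes priority over every other lien.
Remaining liens by effective date: F (9 April 2019), E (14 February 2020), C (20 February 2020), B (29 March 2020), D (2 July 2020).
C already ranks below F; the subordination has no effect.

A, F, E, C, B, D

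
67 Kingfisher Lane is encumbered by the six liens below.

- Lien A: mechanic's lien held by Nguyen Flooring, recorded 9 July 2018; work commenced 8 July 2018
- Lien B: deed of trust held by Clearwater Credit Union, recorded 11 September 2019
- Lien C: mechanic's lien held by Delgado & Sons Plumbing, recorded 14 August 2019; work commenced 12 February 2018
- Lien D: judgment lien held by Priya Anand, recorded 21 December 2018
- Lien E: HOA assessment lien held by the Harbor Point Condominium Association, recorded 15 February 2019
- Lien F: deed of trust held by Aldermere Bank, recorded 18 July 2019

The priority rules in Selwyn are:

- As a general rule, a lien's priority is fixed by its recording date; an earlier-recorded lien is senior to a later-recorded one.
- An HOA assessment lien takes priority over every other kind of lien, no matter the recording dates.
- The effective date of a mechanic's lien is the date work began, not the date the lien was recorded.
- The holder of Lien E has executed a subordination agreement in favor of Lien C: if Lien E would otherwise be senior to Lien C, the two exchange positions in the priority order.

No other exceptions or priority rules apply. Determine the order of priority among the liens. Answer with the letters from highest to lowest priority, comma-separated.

First, effective dates: A's effective date is 8 July 2018, when work began; C is treated as recorded 12 February 2018, the work-commencement date.
E is an HOA assessment lien and takes priority over every other lien.
Among the remaining liens, by effective date: C (12 February 2018), A (8 July 2018), D (21 December 2018), F (18 July 2019), B (11 September 2019).
E would otherwise be senior to C, so under the subordination agreement E and C exchange positions.

C, E, A, D, F, B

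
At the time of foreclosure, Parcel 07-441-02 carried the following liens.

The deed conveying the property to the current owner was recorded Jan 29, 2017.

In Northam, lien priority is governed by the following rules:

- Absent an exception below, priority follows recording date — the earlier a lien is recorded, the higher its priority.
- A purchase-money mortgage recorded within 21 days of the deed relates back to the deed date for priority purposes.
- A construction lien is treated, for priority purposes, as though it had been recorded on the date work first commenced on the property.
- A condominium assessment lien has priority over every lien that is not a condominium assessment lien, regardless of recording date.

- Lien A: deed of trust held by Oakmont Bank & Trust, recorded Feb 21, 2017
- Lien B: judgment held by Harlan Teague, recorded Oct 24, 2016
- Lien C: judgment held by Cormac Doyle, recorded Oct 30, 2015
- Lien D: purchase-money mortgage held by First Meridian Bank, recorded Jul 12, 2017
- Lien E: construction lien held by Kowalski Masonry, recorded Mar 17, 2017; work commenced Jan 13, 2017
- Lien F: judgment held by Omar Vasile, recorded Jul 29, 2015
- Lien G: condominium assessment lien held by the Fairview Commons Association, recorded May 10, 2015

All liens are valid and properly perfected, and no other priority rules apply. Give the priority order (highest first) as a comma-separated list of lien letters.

G, F, C, B, E, A, D

Effective dates after the stated exceptions: D was recorded 164 days after the deed — beyond 21 days — so no relation-back applies; E's effective date is Jan 13, 2017, when work began.
As a condominium assessment lien, G is senior to every other lien.
Among the remaining liens, by effective date: F (Jul 29, 2015), C (Oct 30, 2015), B (Oct 24, 2016), E (Jan 13, 2017), A (Feb 21, 2017), D (Jul 12, 2017).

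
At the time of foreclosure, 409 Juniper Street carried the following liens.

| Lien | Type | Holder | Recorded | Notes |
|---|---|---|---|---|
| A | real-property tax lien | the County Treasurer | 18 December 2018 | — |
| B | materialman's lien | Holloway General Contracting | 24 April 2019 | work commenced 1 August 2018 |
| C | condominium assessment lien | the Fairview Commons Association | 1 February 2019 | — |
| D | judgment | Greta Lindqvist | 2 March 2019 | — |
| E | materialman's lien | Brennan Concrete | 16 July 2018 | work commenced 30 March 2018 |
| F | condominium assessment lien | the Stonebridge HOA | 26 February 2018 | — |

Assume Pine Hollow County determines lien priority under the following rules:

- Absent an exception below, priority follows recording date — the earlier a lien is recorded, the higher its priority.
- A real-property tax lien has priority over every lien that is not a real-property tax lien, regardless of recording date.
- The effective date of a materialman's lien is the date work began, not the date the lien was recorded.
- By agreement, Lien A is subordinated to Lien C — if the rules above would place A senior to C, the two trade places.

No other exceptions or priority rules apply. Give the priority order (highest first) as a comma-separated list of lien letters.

Adjusting effective dates: B's effective date is 1 August 2018, when work began; E relates back to 30 March 2018 (work commenced).
As a real-property tax lien, A is senior to every other lien.
Ordering the rest by effective date: F (26 February 2018), E (30 March 2018), B (1 August 2018), C (1 February 2019), D (2 March 2019).
The subordination applies — A was senior to C — so A and C swap.

C, F, E, B, A, D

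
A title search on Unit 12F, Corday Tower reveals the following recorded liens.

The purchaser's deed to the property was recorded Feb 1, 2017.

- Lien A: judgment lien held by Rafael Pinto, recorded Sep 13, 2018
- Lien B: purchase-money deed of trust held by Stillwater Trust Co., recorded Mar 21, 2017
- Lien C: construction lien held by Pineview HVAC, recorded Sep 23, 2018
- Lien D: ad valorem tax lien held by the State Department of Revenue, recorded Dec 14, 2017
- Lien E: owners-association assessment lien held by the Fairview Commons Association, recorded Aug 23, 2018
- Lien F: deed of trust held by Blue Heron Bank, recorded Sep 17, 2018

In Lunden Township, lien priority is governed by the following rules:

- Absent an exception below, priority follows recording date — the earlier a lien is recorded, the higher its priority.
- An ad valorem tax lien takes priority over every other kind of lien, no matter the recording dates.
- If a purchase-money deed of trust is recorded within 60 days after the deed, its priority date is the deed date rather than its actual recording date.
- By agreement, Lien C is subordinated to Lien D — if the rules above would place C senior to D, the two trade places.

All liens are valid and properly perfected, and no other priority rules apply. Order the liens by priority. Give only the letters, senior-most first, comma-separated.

First, effective dates: B was recorded within the 60-day window, so its effective date is the deed date Feb 1, 2017.
D is an ad valorem tax lien, so it outranks all other liens regardless of date.
Ordering the rest by effective date: B (Feb 1, 2017), E (Aug 23, 2018), A (Sep 13, 2018), F (Sep 17, 2018), C (Sep 23, 2018).
Since C is not senior to D, the subordination leaves the order unchanged.

D, B, E, A, F, C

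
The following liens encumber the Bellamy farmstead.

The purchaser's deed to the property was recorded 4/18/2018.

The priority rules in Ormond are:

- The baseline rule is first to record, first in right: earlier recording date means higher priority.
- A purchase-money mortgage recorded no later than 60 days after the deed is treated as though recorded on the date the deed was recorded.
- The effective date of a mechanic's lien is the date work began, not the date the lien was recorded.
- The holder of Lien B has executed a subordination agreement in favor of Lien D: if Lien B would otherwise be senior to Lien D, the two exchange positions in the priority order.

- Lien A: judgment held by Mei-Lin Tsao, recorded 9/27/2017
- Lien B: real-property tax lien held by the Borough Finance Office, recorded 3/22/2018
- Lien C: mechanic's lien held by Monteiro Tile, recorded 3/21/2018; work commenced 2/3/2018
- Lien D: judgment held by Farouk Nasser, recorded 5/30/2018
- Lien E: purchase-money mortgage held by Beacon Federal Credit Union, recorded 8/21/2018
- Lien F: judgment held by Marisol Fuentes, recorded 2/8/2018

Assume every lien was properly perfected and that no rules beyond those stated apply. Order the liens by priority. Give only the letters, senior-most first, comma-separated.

A, C, F, D, B, E

First, effective dates: C's effective date is 2/3/2018, when work began; E was recorded 125 days after the deed — beyond 60 days — so no relation-back applies.
Sorted by effective date: A (9/27/2017), C (2/3/2018), F (2/8/2018), B (3/22/2018), D (5/30/2018), E (8/21/2018).
The subordination applies — B was senior to D — so B and D swap.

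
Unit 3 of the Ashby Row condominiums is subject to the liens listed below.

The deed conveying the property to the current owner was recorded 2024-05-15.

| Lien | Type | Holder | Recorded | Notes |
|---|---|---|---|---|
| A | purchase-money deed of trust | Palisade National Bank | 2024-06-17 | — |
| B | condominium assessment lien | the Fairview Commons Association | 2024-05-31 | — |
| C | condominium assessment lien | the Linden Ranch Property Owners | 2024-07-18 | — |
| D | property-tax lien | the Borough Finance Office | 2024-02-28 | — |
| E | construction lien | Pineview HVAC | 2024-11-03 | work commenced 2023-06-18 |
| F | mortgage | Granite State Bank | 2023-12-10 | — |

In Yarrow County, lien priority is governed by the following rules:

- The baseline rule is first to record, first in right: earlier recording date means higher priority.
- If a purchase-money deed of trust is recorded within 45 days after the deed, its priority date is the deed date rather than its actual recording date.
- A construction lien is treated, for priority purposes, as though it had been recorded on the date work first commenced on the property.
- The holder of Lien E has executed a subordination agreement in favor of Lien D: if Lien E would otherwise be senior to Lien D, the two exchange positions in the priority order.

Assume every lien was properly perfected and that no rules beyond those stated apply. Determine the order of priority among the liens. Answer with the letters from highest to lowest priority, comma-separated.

D, F, E, A, B, C

Adjusting effective dates: A relates back to the deed date 2024-05-15; E is treated as recorded 2023-06-18, the work-commencement date.
Sorted by effective date: E (2023-06-18), F (2023-12-10), D (2024-02-28), A (2024-05-15), B (2024-05-31), C (2024-07-18).
E would otherwise be senior to D, so under the subordination agreement E and D exchange positions.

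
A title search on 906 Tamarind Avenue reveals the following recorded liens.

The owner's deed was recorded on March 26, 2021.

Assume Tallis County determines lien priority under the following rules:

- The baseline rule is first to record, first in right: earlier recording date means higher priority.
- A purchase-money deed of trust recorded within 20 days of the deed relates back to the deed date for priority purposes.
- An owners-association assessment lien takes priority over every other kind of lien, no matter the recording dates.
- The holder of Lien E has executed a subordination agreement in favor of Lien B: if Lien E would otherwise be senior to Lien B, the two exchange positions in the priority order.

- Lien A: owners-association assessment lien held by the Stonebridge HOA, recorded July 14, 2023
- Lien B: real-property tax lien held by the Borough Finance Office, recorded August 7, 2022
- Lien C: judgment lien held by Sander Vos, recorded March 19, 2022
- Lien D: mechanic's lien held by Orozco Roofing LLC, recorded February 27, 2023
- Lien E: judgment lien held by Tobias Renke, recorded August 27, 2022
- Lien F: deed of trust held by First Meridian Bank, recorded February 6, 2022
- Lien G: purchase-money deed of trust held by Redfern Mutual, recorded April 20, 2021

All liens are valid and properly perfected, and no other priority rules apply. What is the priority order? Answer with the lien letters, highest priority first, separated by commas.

First, effective dates: G was recorded 25 days after the deed, outside the 20-day window, so it keeps its recording date.
A, as an owners-association assessment lien, has superpriority and ranks first.
Among the remaining liens, by effective date: G (April 20, 2021), F (February 6, 2022), C (March 19, 2022), B (August 7, 2022), E (August 27, 2022), D (February 27, 2023).
Since E is not senior to B, the subordination leaves the order unchanged.

A, G, F, C, B, E, D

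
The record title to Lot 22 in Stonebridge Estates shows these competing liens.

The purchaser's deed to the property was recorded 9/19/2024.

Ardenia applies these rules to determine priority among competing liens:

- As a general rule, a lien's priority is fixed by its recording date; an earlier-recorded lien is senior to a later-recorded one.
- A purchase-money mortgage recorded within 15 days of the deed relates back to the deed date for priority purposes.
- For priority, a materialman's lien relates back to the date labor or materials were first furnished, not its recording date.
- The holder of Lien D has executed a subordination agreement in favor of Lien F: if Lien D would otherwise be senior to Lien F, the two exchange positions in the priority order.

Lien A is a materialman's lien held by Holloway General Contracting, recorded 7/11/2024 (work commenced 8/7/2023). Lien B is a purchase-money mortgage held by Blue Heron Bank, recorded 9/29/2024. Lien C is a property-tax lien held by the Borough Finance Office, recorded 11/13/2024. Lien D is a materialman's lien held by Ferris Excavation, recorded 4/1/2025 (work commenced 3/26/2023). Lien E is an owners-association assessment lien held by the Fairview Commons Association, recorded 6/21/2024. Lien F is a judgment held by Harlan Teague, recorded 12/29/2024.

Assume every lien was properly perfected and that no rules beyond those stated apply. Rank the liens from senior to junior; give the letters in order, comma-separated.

F, A, E, B, C, D

Effective dates: A relates back to 8/7/2023 (work commenced); B relates back to the deed date 9/19/2024; D relates back to 3/26/2023 (work commenced).
Sorted by effective date: D (3/26/2023), A (8/7/2023), E (6/21/2024), B (9/19/2024), C (11/13/2024), F (12/29/2024).
D would otherwise be senior to F, so under the subordination agreement D and F exchange positions.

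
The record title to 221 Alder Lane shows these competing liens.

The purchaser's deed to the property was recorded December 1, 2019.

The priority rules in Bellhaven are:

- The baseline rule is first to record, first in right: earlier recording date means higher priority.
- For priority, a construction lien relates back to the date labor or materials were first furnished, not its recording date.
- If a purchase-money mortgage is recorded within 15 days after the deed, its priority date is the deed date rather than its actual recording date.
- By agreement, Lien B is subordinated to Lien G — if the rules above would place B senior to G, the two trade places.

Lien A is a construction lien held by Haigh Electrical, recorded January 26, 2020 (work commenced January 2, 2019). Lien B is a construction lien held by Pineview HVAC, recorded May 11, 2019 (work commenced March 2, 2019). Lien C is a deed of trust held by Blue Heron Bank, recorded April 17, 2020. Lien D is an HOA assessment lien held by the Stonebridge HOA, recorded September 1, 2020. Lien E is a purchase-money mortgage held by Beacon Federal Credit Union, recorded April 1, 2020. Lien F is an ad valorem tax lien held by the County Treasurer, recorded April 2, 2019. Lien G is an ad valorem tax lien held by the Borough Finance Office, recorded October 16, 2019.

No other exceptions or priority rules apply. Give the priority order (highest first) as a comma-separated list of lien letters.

Effective dates: A is treated as recorded January 2, 2019, the work-commencement date; B is treated as recorded March 2, 2019, the work-commencement date; E missed the 15-day window (122 days after the deed), so its recording date stands.
By effective date: A (January 2, 2019), B (March 2, 2019), F (April 2, 2019), G (October 16, 2019), E (April 1, 2020), C (April 17, 2020), D (September 1, 2020).
Because B would otherwise rank above G, the subordination swaps them.

A, G, F, B, E, C, D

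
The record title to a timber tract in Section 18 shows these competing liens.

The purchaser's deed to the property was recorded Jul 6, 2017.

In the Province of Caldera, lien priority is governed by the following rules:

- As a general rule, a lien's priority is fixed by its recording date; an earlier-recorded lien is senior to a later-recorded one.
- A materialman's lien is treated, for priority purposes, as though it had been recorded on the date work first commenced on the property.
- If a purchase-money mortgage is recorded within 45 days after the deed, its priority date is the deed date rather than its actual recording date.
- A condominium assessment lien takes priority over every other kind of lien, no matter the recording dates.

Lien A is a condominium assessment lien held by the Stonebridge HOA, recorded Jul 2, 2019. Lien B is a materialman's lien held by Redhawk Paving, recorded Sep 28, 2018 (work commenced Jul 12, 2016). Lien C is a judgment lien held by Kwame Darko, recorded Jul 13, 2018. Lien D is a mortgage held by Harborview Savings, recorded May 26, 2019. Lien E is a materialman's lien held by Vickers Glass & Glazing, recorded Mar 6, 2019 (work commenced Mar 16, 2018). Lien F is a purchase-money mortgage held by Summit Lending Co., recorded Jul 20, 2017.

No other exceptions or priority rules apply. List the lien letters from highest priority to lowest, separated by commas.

A, B, F, E, C, D

Adjusting effective dates: B relates back to Jul 12, 2016 (work commenced); E's effective date is Mar 16, 2018, when work began; F's effective date is the deed date, Jul 6, 2017.
A is a condominium assessment lien and takes priority over every other lien.
Among the remaining liens, by effective date: B (Jul 12, 2016), F (Jul 6, 2017), E (Mar 16, 2018), C (Jul 13, 2018), D (May 26, 2019).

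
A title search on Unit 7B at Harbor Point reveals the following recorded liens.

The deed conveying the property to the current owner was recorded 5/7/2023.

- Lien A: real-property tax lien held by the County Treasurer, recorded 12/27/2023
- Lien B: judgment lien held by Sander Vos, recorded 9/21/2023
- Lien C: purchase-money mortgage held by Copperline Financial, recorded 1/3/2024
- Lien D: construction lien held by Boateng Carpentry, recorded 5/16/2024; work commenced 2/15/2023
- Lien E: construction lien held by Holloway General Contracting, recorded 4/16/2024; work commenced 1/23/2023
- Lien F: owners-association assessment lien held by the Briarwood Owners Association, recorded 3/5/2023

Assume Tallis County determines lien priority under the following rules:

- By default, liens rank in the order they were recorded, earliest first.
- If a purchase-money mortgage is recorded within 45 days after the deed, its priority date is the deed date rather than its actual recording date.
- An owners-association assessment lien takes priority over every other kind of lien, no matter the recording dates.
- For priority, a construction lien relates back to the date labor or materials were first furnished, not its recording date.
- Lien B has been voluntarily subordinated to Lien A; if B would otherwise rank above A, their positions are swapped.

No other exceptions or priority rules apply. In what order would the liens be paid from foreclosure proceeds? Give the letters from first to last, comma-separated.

F, E, D, A, B, C

Effective dates after the stated exceptions: C was recorded 241 days after the deed — beyond 45 days — so no relation-back applies; D's effective date is 2/15/2023, when work began; E relates back to 1/23/2023 (work commenced).
F is an owners-association assessment lien and takes priority over every other lien.
The other liens, earliest effective date first: E (1/23/2023), D (2/15/2023), B (9/21/2023), A (12/27/2023), C (1/3/2024).
B would otherwise be senior to A, so under the subordination agreement B and A exchange positions.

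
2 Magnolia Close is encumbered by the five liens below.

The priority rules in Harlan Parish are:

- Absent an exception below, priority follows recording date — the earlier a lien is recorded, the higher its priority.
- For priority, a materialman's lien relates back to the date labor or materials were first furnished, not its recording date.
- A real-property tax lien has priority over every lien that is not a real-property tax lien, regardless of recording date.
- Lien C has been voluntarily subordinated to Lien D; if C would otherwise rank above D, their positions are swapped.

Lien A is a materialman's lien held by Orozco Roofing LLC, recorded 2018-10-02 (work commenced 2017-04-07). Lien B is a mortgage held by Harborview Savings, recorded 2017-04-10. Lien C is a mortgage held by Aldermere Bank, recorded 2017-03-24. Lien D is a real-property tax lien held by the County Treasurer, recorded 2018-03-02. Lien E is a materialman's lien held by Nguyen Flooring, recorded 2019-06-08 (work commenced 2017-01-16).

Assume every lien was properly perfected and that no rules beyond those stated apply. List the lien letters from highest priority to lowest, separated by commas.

D, E, C, A, B

Effective dates: A is treated as recorded 2017-04-07, the work-commencement date; E is treated as recorded 2017-01-16, the work-commencement date.
D is a real-property tax lien, so it outranks all other liens regardless of date.
Ordering the rest by effective date: E (2017-01-16), C (2017-03-24), A (2017-04-07), B (2017-04-10).
Since C is not senior to D, the subordination leaves the order unchanged.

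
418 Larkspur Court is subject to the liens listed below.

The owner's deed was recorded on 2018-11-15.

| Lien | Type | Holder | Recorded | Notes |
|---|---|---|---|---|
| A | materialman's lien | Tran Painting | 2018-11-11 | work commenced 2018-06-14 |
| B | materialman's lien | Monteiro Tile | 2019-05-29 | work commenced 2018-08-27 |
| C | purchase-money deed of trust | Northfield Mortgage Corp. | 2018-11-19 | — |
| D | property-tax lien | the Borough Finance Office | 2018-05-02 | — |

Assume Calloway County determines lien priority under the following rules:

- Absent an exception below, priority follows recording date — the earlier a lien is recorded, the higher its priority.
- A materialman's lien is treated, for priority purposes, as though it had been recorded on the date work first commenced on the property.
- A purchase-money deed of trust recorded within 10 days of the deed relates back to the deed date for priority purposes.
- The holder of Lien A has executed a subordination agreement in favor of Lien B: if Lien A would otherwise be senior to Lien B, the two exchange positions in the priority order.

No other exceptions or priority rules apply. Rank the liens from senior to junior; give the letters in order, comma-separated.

D, B, A, C

Adjusting effective dates: A's effective date is 2018-06-14, when work began; B's effective date is 2018-08-27, when work began; C was recorded within the 10-day window, so its effective date is the deed date 2018-11-15.
By effective date: D (2018-05-02), A (2018-06-14), B (2018-08-27), C (2018-11-15).
The subordination applies — A was senior to B — so A and B swap.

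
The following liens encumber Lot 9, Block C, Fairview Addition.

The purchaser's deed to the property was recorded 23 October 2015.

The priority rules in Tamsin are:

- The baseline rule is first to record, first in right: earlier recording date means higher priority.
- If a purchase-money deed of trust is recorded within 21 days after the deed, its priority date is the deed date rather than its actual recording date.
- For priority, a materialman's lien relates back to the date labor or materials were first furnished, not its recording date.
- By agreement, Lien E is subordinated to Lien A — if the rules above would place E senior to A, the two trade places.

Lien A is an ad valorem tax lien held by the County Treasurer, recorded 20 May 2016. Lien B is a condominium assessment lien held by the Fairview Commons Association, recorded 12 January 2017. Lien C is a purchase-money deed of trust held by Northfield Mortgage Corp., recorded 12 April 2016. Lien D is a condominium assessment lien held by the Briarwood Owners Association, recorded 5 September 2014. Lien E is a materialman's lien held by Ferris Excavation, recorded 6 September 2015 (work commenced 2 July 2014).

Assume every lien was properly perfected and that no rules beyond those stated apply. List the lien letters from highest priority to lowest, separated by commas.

Effective dates: C was recorded 172 days after the deed, outside the 21-day window, so it keeps its recording date; E is treated as recorded 2 July 2014, the work-commencement date.
Ordering by effective date: E (2 July 2014), D (5 September 2014), C (12 April 2016), A (20 May 2016), B (12 January 2017).
E would otherwise be senior to A, so under the subordination agreement E and A exchange positions.

A, D, C, E, B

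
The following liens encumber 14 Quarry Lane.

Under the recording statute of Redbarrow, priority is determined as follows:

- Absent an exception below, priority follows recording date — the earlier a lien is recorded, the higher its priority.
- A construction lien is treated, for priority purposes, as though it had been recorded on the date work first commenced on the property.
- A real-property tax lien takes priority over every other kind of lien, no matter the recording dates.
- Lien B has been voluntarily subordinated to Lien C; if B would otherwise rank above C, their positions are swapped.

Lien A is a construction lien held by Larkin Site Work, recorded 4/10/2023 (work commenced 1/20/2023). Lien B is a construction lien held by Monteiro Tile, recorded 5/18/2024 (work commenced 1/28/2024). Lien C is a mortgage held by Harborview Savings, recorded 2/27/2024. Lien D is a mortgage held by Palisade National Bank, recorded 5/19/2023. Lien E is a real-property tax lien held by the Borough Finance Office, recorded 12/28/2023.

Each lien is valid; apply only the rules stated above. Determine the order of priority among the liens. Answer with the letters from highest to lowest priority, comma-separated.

E, A, D, C, B

Adjusting effective dates: A relates back to 1/20/2023 (work commenced); B relates back to 1/28/2024 (work commenced).
E, as a real-property tax lien, has superpriority and ranks first.
Ordering the rest by effective date: A (1/20/2023), D (5/19/2023), B (1/28/2024), C (2/27/2024).
The subordination applies — B was senior to C — so B and C swap.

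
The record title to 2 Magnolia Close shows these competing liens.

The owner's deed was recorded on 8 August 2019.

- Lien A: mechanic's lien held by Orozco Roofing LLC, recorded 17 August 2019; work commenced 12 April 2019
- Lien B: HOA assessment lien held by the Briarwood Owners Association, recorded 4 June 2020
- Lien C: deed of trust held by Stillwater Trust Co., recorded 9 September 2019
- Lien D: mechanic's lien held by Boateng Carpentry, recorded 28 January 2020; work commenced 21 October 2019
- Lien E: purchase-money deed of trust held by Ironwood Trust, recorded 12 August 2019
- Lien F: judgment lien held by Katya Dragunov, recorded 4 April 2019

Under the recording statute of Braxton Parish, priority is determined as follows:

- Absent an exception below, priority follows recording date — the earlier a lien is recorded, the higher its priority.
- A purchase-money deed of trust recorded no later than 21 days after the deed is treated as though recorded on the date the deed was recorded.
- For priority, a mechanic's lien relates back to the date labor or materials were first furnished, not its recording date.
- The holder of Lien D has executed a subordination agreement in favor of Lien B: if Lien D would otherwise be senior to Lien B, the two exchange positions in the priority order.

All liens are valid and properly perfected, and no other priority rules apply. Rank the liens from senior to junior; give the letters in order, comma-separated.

Adjusting effective dates: A relates back to 12 April 2019 (work commenced); D is treated as recorded 21 October 2019, the work-commencement date; E was recorded within the 21-day window, so its effective date is the deed date 8 August 2019.
By effective date, earliest first: F (4 April 2019), A (12 April 2019), E (8 August 2019), C (9 September 2019), D (21 October 2019), B (4 June 2020).
Because D would otherwise rank above B, the subordination swaps them.

F, A, E, C, B, D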